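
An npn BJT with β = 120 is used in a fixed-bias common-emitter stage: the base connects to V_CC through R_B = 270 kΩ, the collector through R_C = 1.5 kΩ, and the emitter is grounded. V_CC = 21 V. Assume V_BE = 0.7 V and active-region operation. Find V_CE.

V_CE ≈ 7.5 V

Base loop: V_CC = I_B·R_B + V_BE, so I_B = (21 − 0.7)/270 kΩ = 0.0752 mA.
In the active region I_C = β·I_B = 120 × 0.0752 = 9.02 mA.
Collector loop: V_CE = V_CC − I_C·R_C = 21 − 9.02×1.5 = 7.47 V.
Since V_CE = 7.47 V > V_CE(sat) ≈ 0.2 V, the transistor is in the active region as assumed.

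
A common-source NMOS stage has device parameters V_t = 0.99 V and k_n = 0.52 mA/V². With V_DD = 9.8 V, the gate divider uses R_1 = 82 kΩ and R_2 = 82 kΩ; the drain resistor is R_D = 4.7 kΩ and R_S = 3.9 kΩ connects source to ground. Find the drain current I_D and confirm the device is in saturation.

I_D ≈ 0.61 mA

V_G = V_DD·R_2/(R_1+R_2) = 9.8×82/164 = 4.9 V.
Assume saturation: I_D = (k_n/2)(V_GS − V_t)² with V_GS = V_G − I_D·R_S = 4.9 − 3.9·I_D.
Substituting gives 3.95·I_D² − 8.93·I_D + 3.97 = 0, with roots I_D = 0.61 or 1.65 mA.
The root I_D = 1.65 mA gives V_GS = -1.53 V ≤ V_t, so take I_D = 0.61 mA.
Then V_GS = 2.52 V and V_DS = V_DD − I_D(R_D+R_S) = 9.8 − 0.61×8.6 = 4.56 V.
Saturation requires V_DS ≥ V_GS − V_t = 1.53 V; 4.56 ≥ 1.53 ✓.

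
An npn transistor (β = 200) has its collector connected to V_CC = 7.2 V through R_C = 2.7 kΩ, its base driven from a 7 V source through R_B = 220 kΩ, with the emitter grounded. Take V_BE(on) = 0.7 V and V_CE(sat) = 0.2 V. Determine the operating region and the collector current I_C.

saturation; I_C ≈ 2.6 mA

Assume active: I_B = (7 − 0.7)/220 = 0.0286 mA, giving I_C = β·I_B = 5.73 mA.
But then V_CE = 7.2 − 5.73×2.7 = -8.26 V < V_CE(sat) = 0.2 V — impossible in the active region.
So the transistor is saturated. With V_CE = 0.2 V, I_C = (V_CC − 0.2)/R_C = 7/2.7 = 2.59 mA.
Check: β·I_B = 5.73 mA > I_C = 2.59 mA, confirming saturation.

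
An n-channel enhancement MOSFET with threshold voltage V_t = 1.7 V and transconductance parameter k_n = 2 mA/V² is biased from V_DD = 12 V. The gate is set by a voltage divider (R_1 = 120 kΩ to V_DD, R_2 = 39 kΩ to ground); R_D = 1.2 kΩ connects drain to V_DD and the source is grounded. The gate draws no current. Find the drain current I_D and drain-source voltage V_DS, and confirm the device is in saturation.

V_G = V_DD·R_2/(R_1+R_2) = 12×39/159 = 2.94 V. With the source grounded, V_GS = V_G = 2.94 V.
Assume saturation: I_D = (k_n/2)(V_GS − V_t)² = (2/2)×(2.94 − 1.7)² = 1×1.24² = 1.55 mA.
V_DS = V_DD − I_D·R_D = 12 − 1.55×1.2 = 10.1 V.
Saturation requires V_DS ≥ V_GS − V_t = 1.24 V; 10.1 ≥ 1.24 ✓.

I_D ≈ 1.5 mA, V_DS ≈ 10 V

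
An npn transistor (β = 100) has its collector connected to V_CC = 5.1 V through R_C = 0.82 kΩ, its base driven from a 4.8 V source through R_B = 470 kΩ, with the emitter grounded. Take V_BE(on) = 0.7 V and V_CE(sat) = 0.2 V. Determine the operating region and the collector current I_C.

Assume active. Base-emitter loop: I_B = (V_BB − V_BE)/R_B = (4.8 − 0.7)/470 = 0.00872 mA.
I_C = β·I_B = 100×0.00872 = 0.872 mA.
V_CE = V_CC − I_C·R_C = 5.1 − 0.872×0.82 = 4.38 V > V_CE(sat), so the active-region assumption holds.

active; I_C ≈ 0.87 mA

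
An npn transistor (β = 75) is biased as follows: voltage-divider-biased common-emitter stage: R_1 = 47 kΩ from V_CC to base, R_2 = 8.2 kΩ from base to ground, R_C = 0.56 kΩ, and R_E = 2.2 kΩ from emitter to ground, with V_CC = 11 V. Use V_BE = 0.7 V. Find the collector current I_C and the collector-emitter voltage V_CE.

Thevenize the base divider: V_Th = V_CC·R_2/(R_1+R_2) = 11×8.2/55.2 = 1.63 V, R_Th = R_1‖R_2 = 6.98 kΩ.
Base-emitter loop: V_Th = I_B·R_Th + V_BE + (β+1)I_B·R_E, so I_B = (1.63 − 0.7) / (6.98 + 76×2.2) = 0.00536 mA.
I_C = β·I_B = 75×0.00536 = 0.402 mA, and I_E = (β+1)I_B = 0.408 mA.
V_CE = V_CC − I_C·R_C − I_E·R_E = 11 − 0.402×0.56 − 0.408×2.2 = 9.88 V.
V_CE = 9.88 V > 0.2 V confirms active-region operation.

I_C ≈ 0.4 mA, V_CE ≈ 9.9 V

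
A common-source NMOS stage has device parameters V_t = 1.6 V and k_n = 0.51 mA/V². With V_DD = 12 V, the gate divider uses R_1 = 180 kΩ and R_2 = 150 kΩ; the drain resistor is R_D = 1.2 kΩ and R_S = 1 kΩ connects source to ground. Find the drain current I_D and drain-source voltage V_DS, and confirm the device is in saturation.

V_G = V_DD·R_2/(R_1+R_2) = 12×150/330 = 5.45 V.
Assume saturation: I_D = (k_n/2)(V_GS − V_t)² with V_GS = V_G − I_D·R_S = 5.45 − 1·I_D.
Substituting gives 0.255·I_D² − 2.97·I_D + 3.79 = 0, with roots I_D = 1.46 or 10.2 mA.
The root I_D = 10.2 mA gives V_GS = -4.72 V ≤ V_t, so take I_D = 1.46 mA.
Then V_GS = 3.99 V and V_DS = V_DD − I_D(R_D+R_S) = 12 − 1.46×2.2 = 8.79 V.
Saturation requires V_DS ≥ V_GS − V_t = 2.39 V; 8.79 ≥ 2.39 ✓.

I_D ≈ 1.5 mA, V_DS ≈ 8.8 V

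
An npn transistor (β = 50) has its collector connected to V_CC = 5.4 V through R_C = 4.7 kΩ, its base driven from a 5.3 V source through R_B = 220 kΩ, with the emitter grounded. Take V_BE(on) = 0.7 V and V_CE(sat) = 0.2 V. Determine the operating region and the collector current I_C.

active; I_C ≈ 1 mA

Assume active. Base-emitter loop: I_B = (V_BB − V_BE)/R_B = (5.3 − 0.7)/220 = 0.0209 mA.
I_C = β·I_B = 50×0.0209 = 1.05 mA.
V_CE = V_CC − I_C·R_C = 5.4 − 1.05×4.7 = 0.486 V > V_CE(sat), so the active-region assumption holds.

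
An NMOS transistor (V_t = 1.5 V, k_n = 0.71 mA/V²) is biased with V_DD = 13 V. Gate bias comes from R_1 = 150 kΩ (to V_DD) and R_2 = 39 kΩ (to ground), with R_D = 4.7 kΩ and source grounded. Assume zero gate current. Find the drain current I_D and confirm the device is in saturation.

V_G = V_DD·R_2/(R_1+R_2) = 13×39/189 = 2.68 V. With the source grounded, V_GS = V_G = 2.68 V.
Assume saturation: I_D = (k_n/2)(V_GS − V_t)² = (0.71/2)×(2.68 − 1.5)² = 0.355×1.18² = 0.496 mA.
V_DS = V_DD − I_D·R_D = 13 − 0.496×4.7 = 10.7 V.
Saturation requires V_DS ≥ V_GS − V_t = 1.18 V; 10.7 ≥ 1.18 ✓.

I_D ≈ 0.5 mA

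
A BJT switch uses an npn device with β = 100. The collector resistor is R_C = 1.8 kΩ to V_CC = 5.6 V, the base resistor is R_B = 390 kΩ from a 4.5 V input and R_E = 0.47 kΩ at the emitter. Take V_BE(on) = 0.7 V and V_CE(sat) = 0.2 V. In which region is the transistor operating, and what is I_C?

Assume active. Base-emitter loop: I_B = (V_BB − V_BE)/(R_B + (β+1)R_E) = (4.5 − 0.7)/(390 + 101×0.47) = 0.00869 mA.
I_C = β·I_B = 100×0.00869 = 0.869 mA.
V_CE = V_CC − I_C·R_C − I_E·R_E = 5.6 − 0.869×1.8 − 0.877×0.47 = 3.62 V > V_CE(sat), so the active-region assumption holds.

active; I_C ≈ 0.87 mA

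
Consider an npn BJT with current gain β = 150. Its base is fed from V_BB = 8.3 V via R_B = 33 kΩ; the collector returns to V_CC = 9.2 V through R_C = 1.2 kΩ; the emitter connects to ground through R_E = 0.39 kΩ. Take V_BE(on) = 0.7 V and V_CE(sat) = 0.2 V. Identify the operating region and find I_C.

Assume active: I_B = (8.3 − 0.7)/(33 + 151×0.39) = 0.0827 mA, I_C = β·I_B = 12.4 mA.
Then V_CE = 9.2 − 12.4×1.2 − 12.5×0.39 = -10.6 V < 0.2 V — the active assumption fails.
Re-solve with V_CE = 0.2 V. KCL at the emitter: V_E/R_E = (V_BB−0.7−V_E)/R_B + (V_CC−0.2−V_E)/R_C, giving V_E = 2.26 V.
I_C = (V_CC − 0.2 − V_E)/R_C = (9 − 2.26)/1.2 = 5.62 mA.
Check: I_B = (7.6 − 2.26)/33 = 0.162 mA, and β·I_B = 24.3 mA > I_C, confirming saturation.

saturation; I_C ≈ 5.6 mA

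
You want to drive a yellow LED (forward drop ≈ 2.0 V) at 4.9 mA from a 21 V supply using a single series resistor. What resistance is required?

The resistor drops V_S − V_D = 21 − 2.0 = 19 V at 4.9 mA.
R = 19 V / 4.9 mA = 3.88 kΩ.

R ≈ 3.9 kΩ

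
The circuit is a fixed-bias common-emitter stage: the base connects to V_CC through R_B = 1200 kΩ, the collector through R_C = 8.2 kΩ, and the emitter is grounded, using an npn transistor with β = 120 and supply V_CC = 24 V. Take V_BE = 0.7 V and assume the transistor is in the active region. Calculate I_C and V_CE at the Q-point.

I_C ≈ 2.3 mA, V_CE ≈ 4.9 V

Base loop: V_CC = I_B·R_B + V_BE, so I_B = (24 − 0.7)/1200 kΩ = 0.0194 mA.
In the active region I_C = β·I_B = 120 × 0.0194 = 2.33 mA.
Collector loop: V_CE = V_CC − I_C·R_C = 24 − 2.33×8.2 = 4.89 V.
Since V_CE = 4.89 V > V_CE(sat) ≈ 0.2 V, the transistor is in the active region as assumed.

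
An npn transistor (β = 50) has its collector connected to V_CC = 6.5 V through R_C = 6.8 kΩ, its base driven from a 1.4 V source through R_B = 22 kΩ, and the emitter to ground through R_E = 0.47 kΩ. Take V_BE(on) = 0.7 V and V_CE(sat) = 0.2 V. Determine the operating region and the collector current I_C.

Assume active. Base-emitter loop: I_B = (V_BB − V_BE)/(R_B + (β+1)R_E) = (1.4 − 0.7)/(22 + 51×0.47) = 0.0152 mA.
I_C = β·I_B = 50×0.0152 = 0.761 mA.
V_CE = V_CC − I_C·R_C − I_E·R_E = 6.5 − 0.761×6.8 − 0.777×0.47 = 0.958 V > V_CE(sat), so the active-region assumption holds.

active; I_C ≈ 0.76 mA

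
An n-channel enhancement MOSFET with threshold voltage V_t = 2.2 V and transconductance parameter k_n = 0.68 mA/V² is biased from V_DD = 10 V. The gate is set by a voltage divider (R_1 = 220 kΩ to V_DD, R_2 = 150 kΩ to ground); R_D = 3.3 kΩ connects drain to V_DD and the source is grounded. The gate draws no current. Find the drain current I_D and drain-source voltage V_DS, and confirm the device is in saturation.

V_G = V_DD·R_2/(R_1+R_2) = 10×150/370 = 4.05 V. With the source grounded, V_GS = V_G = 4.05 V.
Assume saturation: I_D = (k_n/2)(V_GS − V_t)² = (0.68/2)×(4.05 − 2.2)² = 0.34×1.85² = 1.17 mA.
V_DS = V_DD − I_D·R_D = 10 − 1.17×3.3 = 6.14 V.
Saturation requires V_DS ≥ V_GS − V_t = 1.85 V; 6.14 ≥ 1.85 ✓.

I_D ≈ 1.2 mA, V_DS ≈ 6.1 V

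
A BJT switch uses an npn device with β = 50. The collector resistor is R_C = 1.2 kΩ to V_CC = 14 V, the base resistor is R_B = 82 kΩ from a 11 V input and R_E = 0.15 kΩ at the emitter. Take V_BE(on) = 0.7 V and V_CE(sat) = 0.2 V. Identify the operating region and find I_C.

active; I_C ≈ 5.7 mA

Assume active. Base-emitter loop: I_B = (V_BB − V_BE)/(R_B + (β+1)R_E) = (11 − 0.7)/(82 + 51×0.15) = 0.115 mA.
I_C = β·I_B = 50×0.115 = 5.74 mA.
V_CE = V_CC − I_C·R_C − I_E·R_E = 14 − 5.74×1.2 − 5.86×0.15 = 6.23 V > V_CE(sat), so the active-region assumption holds.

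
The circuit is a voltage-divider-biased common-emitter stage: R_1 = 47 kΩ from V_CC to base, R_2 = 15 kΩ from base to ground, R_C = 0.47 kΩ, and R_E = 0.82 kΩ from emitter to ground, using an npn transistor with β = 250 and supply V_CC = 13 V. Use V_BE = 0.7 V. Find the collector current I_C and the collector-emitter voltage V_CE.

Thevenize the base divider: V_Th = V_CC·R_2/(R_1+R_2) = 13×15/62 = 3.15 V, R_Th = R_1‖R_2 = 11.4 kΩ.
Base-emitter loop: V_Th = I_B·R_Th + V_BE + (β+1)I_B·R_E, so I_B = (3.15 − 0.7) / (11.4 + 251×0.82) = 0.0113 mA.
I_C = β·I_B = 250×0.0113 = 2.81 mA, and I_E = (β+1)I_B = 2.83 mA.
V_CE = V_CC − I_C·R_C − I_E·R_E = 13 − 2.81×0.47 − 2.83×0.82 = 9.36 V.
V_CE = 9.36 V > 0.2 V confirms active-region operation.

I_C ≈ 2.8 mA, V_CE ≈ 9.4 V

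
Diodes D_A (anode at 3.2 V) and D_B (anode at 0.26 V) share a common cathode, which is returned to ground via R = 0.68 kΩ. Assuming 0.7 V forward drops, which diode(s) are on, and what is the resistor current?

Only D_A conducts; I_R ≈ 3.7 mA

Assume both conduct. Then node N would need to be at both 3.2−0.7 = 2.5 V and 0.26−0.7 = -0.44 V, which is impossible.
Assume only D_A conducts: V_N = 3.2 − 0.7 = 2.5 V, so I_R = 2.5/0.68 = 3.68 mA.
Check D_B: its anode-to-cathode voltage is 0.26 − 2.5 = -2.24 V < 0.7 V, so it is off. The assumption is consistent.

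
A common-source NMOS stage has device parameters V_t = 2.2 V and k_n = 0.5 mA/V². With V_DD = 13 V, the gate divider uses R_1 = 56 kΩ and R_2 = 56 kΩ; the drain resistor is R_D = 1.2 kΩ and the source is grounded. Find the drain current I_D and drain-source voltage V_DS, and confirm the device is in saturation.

I_D ≈ 4.6 mA, V_DS ≈ 7.5 V

V_G = V_DD·R_2/(R_1+R_2) = 13×56/112 = 6.5 V. With the source grounded, V_GS = V_G = 6.5 V.
Assume saturation: I_D = (k_n/2)(V_GS − V_t)² = (0.5/2)×(6.5 − 2.2)² = 0.25×4.3² = 4.62 mA.
V_DS = V_DD − I_D·R_D = 13 − 4.62×1.2 = 7.45 V.
Saturation requires V_DS ≥ V_GS − V_t = 4.3 V; 7.45 ≥ 4.3 ✓.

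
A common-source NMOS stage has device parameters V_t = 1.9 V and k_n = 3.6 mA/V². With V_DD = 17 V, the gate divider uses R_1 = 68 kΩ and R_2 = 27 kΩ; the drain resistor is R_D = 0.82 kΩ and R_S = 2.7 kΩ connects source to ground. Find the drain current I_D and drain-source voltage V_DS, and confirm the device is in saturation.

V_G = V_DD·R_2/(R_1+R_2) = 17×27/95 = 4.83 V.
Assume saturation: I_D = (k_n/2)(V_GS − V_t)² with V_GS = V_G − I_D·R_S = 4.83 − 2.7·I_D.
Substituting gives 13.1·I_D² − 29.5·I_D + 15.5 = 0, with roots I_D = 0.834 or 1.41 mA.
The root I_D = 1.41 mA gives V_GS = 1.01 V ≤ V_t, so take I_D = 0.834 mA.
Then V_GS = 2.58 V and V_DS = V_DD − I_D(R_D+R_S) = 17 − 0.834×3.52 = 14.1 V.
Saturation requires V_DS ≥ V_GS − V_t = 0.681 V; 14.1 ≥ 0.681 ✓.

I_D ≈ 0.83 mA, V_DS ≈ 14 V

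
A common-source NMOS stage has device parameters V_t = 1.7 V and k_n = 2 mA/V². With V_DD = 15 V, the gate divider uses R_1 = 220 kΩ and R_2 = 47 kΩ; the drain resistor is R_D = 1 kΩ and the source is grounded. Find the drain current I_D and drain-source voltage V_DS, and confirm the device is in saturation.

I_D ≈ 0.88 mA, V_DS ≈ 14 V

V_G = V_DD·R_2/(R_1+R_2) = 15×47/267 = 2.64 V. With the source grounded, V_GS = V_G = 2.64 V.
Assume saturation: I_D = (k_n/2)(V_GS − V_t)² = (2/2)×(2.64 − 1.7)² = 1×0.94² = 0.884 mA.
V_DS = V_DD − I_D·R_D = 15 − 0.884×1 = 14.1 V.
Saturation requires V_DS ≥ V_GS − V_t = 0.94 V; 14.1 ≥ 0.94 ✓.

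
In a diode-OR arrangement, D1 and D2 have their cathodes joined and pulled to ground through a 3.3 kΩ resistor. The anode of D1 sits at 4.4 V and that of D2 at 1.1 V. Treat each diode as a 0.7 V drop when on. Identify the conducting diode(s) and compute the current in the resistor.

Assume both conduct. Then node N would need to be at both 4.4−0.7 = 3.7 V and 1.1−0.7 = 0.4 V, which is impossible.
Assume only D1 conducts: V_N = 4.4 − 0.7 = 3.7 V, so I_R = 3.7/3.3 = 1.12 mA.
Check D2: its anode-to-cathode voltage is 1.1 − 3.7 = -2.6 V < 0.7 V, so it is off. The assumption is consistent.

Only D1 conducts; I_R ≈ 1.1 mA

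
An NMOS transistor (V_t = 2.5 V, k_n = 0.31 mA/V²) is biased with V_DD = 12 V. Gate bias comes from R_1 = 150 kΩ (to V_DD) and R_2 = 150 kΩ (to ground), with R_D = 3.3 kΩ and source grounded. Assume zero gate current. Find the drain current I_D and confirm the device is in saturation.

I_D ≈ 1.9 mA

V_G = V_DD·R_2/(R_1+R_2) = 12×150/300 = 6 V. With the source grounded, V_GS = V_G = 6 V.
Assume saturation: I_D = (k_n/2)(V_GS − V_t)² = (0.31/2)×(6 − 2.5)² = 0.155×3.5² = 1.9 mA.
V_DS = V_DD − I_D·R_D = 12 − 1.9×3.3 = 5.73 V.
Saturation requires V_DS ≥ V_GS − V_t = 3.5 V; 5.73 ≥ 3.5 ✓.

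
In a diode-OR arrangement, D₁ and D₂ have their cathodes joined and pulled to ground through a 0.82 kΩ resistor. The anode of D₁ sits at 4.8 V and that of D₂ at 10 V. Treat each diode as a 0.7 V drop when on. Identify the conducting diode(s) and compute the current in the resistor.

Only D₂ conducts; I_R ≈ 11 mA

Assume both conduct. Then node N would need to be at both 4.8−0.7 = 4.1 V and 10−0.7 = 9.3 V, which is impossible.
Assume only D₂ conducts: V_N = 10 − 0.7 = 9.3 V, so I_R = 9.3/0.82 = 11.3 mA.
Check D₁: its anode-to-cathode voltage is 4.8 − 9.3 = -4.5 V < 0.7 V, so it is off. The assumption is consistent.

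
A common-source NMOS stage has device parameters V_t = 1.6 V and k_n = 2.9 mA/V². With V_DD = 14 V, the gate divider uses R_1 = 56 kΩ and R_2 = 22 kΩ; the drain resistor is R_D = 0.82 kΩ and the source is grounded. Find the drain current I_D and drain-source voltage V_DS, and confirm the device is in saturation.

I_D ≈ 8 mA, V_DS ≈ 7.4 V

V_G = V_DD·R_2/(R_1+R_2) = 14×22/78 = 3.95 V. With the source grounded, V_GS = V_G = 3.95 V.
Assume saturation: I_D = (k_n/2)(V_GS − V_t)² = (2.9/2)×(3.95 − 1.6)² = 1.45×2.35² = 8 mA.
V_DS = V_DD − I_D·R_D = 14 − 8×0.82 = 7.44 V.
Saturation requires V_DS ≥ V_GS − V_t = 2.35 V; 7.44 ≥ 2.35 ✓.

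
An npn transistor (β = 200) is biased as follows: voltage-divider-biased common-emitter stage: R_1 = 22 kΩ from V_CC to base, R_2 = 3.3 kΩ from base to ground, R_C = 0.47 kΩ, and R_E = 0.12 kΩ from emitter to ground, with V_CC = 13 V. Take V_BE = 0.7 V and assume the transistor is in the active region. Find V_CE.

V_CE ≈ 8.6 V

Thevenize the base divider: V_Th = V_CC·R_2/(R_1+R_2) = 13×3.3/25.3 = 1.7 V, R_Th = R_1‖R_2 = 2.87 kΩ.
Base-emitter loop: V_Th = I_B·R_Th + V_BE + (β+1)I_B·R_E, so I_B = (1.7 − 0.7) / (2.87 + 201×0.12) = 0.0369 mA.
I_C = β·I_B = 200×0.0369 = 7.38 mA, and I_E = (β+1)I_B = 7.41 mA.
V_CE = V_CC − I_C·R_C − I_E·R_E = 13 − 7.38×0.47 − 7.41×0.12 = 8.64 V.
V_CE = 8.64 V > 0.2 V confirms active-region operation.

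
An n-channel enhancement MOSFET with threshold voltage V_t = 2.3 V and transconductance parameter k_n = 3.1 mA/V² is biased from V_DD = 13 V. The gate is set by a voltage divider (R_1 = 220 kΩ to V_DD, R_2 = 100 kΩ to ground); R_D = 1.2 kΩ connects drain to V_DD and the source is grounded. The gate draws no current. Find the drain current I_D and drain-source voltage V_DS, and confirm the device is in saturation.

V_G = V_DD·R_2/(R_1+R_2) = 13×100/320 = 4.06 V. With the source grounded, V_GS = V_G = 4.06 V.
Assume saturation: I_D = (k_n/2)(V_GS − V_t)² = (3.1/2)×(4.06 − 2.3)² = 1.55×1.76² = 4.81 mA.
V_DS = V_DD − I_D·R_D = 13 − 4.81×1.2 = 7.22 V.
Saturation requires V_DS ≥ V_GS − V_t = 1.76 V; 7.22 ≥ 1.76 ✓.

I_D ≈ 4.8 mA, V_DS ≈ 7.2 V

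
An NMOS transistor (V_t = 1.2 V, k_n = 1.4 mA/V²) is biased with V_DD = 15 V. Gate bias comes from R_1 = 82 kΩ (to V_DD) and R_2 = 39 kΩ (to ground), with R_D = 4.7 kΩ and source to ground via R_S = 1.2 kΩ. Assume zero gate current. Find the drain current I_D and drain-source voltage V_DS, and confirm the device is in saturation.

I_D ≈ 1.7 mA, V_DS ≈ 4.8 V

V_G = V_DD·R_2/(R_1+R_2) = 15×39/121 = 4.83 V.
Assume saturation: I_D = (k_n/2)(V_GS − V_t)² with V_GS = V_G − I_D·R_S = 4.83 − 1.2·I_D.
Substituting gives 1.01·I_D² − 7.11·I_D + 9.25 = 0, with roots I_D = 1.72 or 5.33 mA.
The root I_D = 5.33 mA gives V_GS = -1.56 V ≤ V_t, so take I_D = 1.72 mA.
Then V_GS = 2.77 V and V_DS = V_DD − I_D(R_D+R_S) = 15 − 1.72×5.9 = 4.84 V.
Saturation requires V_DS ≥ V_GS − V_t = 1.57 V; 4.84 ≥ 1.57 ✓.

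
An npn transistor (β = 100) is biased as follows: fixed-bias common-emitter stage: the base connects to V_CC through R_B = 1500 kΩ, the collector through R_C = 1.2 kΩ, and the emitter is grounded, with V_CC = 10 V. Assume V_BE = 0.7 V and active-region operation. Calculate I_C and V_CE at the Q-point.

I_C ≈ 0.62 mA, V_CE ≈ 9.3 V

Base loop: V_CC = I_B·R_B + V_BE, so I_B = (10 − 0.7)/1500 kΩ = 0.0062 mA.
In the active region I_C = β·I_B = 100 × 0.0062 = 0.62 mA.
Collector loop: V_CE = V_CC − I_C·R_C = 10 − 0.62×1.2 = 9.26 V.
Since V_CE = 9.26 V > V_CE(sat) ≈ 0.2 V, the transistor is in the active region as assumed.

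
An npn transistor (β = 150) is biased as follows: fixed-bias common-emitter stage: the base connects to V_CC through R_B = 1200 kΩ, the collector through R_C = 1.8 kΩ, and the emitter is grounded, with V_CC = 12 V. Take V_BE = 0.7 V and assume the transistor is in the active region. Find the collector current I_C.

Base loop: V_CC = I_B·R_B + V_BE, so I_B = (12 − 0.7)/1200 kΩ = 0.00942 mA.
In the active region I_C = β·I_B = 150 × 0.00942 = 1.41 mA.
Collector loop: V_CE = V_CC − I_C·R_C = 12 − 1.41×1.8 = 9.46 V.
Since V_CE = 9.46 V > V_CE(sat) ≈ 0.2 V, the transistor is in the active region as assumed.

I_C ≈ 1.4 mA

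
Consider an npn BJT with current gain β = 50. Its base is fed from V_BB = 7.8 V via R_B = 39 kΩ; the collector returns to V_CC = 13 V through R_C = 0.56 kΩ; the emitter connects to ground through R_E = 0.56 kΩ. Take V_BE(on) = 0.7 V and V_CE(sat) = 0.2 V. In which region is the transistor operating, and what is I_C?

active; I_C ≈ 5.3 mA

Assume active. Base-emitter loop: I_B = (V_BB − V_BE)/(R_B + (β+1)R_E) = (7.8 − 0.7)/(39 + 51×0.56) = 0.105 mA.
I_C = β·I_B = 50×0.105 = 5.25 mA.
V_CE = V_CC − I_C·R_C − I_E·R_E = 13 − 5.25×0.56 − 5.36×0.56 = 7.06 V > V_CE(sat), so the active-region assumption holds.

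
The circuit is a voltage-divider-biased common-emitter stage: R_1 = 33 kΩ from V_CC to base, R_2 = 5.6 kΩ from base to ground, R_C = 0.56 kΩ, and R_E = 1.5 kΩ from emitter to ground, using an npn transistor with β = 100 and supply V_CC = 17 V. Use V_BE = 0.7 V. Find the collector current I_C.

Thevenize the base divider: V_Th = V_CC·R_2/(R_1+R_2) = 17×5.6/38.6 = 2.47 V, R_Th = R_1‖R_2 = 4.79 kΩ.
Base-emitter loop: V_Th = I_B·R_Th + V_BE + (β+1)I_B·R_E, so I_B = (2.47 − 0.7) / (4.79 + 101×1.5) = 0.0113 mA.
I_C = β·I_B = 100×0.0113 = 1.13 mA, and I_E = (β+1)I_B = 1.14 mA.
V_CE = V_CC − I_C·R_C − I_E·R_E = 17 − 1.13×0.56 − 1.14×1.5 = 14.7 V.
V_CE = 14.7 V > 0.2 V confirms active-region operation.

I_C ≈ 1.1 mA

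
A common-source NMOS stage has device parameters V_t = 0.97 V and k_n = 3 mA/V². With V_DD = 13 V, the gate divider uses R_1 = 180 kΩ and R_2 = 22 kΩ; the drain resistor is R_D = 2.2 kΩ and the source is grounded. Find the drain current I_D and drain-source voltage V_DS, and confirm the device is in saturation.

I_D ≈ 0.3 mA, V_DS ≈ 12 V

V_G = V_DD·R_2/(R_1+R_2) = 13×22/202 = 1.42 V. With the source grounded, V_GS = V_G = 1.42 V.
Assume saturation: I_D = (k_n/2)(V_GS − V_t)² = (3/2)×(1.42 − 0.97)² = 1.5×0.446² = 0.298 mA.
V_DS = V_DD − I_D·R_D = 13 − 0.298×2.2 = 12.3 V.
Saturation requires V_DS ≥ V_GS − V_t = 0.446 V; 12.3 ≥ 0.446 ✓.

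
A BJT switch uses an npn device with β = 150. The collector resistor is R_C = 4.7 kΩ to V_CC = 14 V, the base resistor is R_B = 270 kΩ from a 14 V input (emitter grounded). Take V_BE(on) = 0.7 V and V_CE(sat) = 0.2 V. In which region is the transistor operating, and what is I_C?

Assume active: I_B = (14 − 0.7)/270 = 0.0493 mA, giving I_C = β·I_B = 7.39 mA.
But then V_CE = 14 − 7.39×4.7 = -20.7 V < V_CE(sat) = 0.2 V — impossible in the active region.
So the transistor is saturated. With V_CE = 0.2 V, I_C = (V_CC − 0.2)/R_C = 13.8/4.7 = 2.94 mA.
Check: β·I_B = 7.39 mA > I_C = 2.94 mA, confirming saturation.

saturation; I_C ≈ 2.9 mA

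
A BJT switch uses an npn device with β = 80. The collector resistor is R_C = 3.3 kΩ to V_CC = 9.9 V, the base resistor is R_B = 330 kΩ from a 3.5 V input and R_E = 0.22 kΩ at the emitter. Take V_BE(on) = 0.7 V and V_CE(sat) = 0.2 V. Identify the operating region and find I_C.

active; I_C ≈ 0.64 mA

Assume active. Base-emitter loop: I_B = (V_BB − V_BE)/(R_B + (β+1)R_E) = (3.5 − 0.7)/(330 + 81×0.22) = 0.00805 mA.
I_C = β·I_B = 80×0.00805 = 0.644 mA.
V_CE = V_CC − I_C·R_C − I_E·R_E = 9.9 − 0.644×3.3 − 0.652×0.22 = 7.63 V > V_CE(sat), so the active-region assumption holds.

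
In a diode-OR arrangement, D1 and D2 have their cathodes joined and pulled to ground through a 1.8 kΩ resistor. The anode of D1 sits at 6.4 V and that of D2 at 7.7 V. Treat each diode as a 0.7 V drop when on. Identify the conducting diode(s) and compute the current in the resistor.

Assume both conduct. Then node N would need to be at both 6.4−0.7 = 5.7 V and 7.7−0.7 = 7 V, which is impossible.
Assume only D2 conducts: V_N = 7.7 − 0.7 = 7 V, so I_R = 7/1.8 = 3.89 mA.
Check D1: its anode-to-cathode voltage is 6.4 − 7 = -0.6 V < 0.7 V, so it is off. The assumption is consistent.

Only D2 conducts; I_R ≈ 3.9 mA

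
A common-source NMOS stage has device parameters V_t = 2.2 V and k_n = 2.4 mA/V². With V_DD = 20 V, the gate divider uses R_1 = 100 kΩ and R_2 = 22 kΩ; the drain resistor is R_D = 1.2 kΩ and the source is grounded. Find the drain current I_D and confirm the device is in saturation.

I_D ≈ 2.4 mA

V_G = V_DD·R_2/(R_1+R_2) = 20×22/122 = 3.61 V. With the source grounded, V_GS = V_G = 3.61 V.
Assume saturation: I_D = (k_n/2)(V_GS − V_t)² = (2.4/2)×(3.61 − 2.2)² = 1.2×1.41² = 2.37 mA.
V_DS = V_DD − I_D·R_D = 20 − 2.37×1.2 = 17.2 V.
Saturation requires V_DS ≥ V_GS − V_t = 1.41 V; 17.2 ≥ 1.41 ✓.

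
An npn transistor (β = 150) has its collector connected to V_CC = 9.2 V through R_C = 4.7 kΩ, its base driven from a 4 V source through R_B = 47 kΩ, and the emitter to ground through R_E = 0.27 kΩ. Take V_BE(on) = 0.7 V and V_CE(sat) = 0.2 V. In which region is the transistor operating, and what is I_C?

Assume active: I_B = (4 − 0.7)/(47 + 151×0.27) = 0.0376 mA, I_C = β·I_B = 5.64 mA.
Then V_CE = 9.2 − 5.64×4.7 − 5.68×0.27 = -18.8 V < 0.2 V — the active assumption fails.
Re-solve with V_CE = 0.2 V. KCL at the emitter: V_E/R_E = (V_BB−0.7−V_E)/R_B + (V_CC−0.2−V_E)/R_C, giving V_E = 0.504 V.
I_C = (V_CC − 0.2 − V_E)/R_C = (9 − 0.504)/4.7 = 1.81 mA.
Check: I_B = (3.3 − 0.504)/47 = 0.0595 mA, and β·I_B = 8.92 mA > I_C, confirming saturation.

saturation; I_C ≈ 1.8 mA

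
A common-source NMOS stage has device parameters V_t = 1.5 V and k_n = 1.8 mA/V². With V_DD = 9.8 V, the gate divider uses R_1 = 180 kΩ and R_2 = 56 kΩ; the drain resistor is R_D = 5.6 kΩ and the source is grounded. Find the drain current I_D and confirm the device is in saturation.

I_D ≈ 0.61 mA

V_G = V_DD·R_2/(R_1+R_2) = 9.8×56/236 = 2.33 V. With the source grounded, V_GS = V_G = 2.33 V.
Assume saturation: I_D = (k_n/2)(V_GS − V_t)² = (1.8/2)×(2.33 − 1.5)² = 0.9×0.825² = 0.613 mA.
V_DS = V_DD − I_D·R_D = 9.8 − 0.613×5.6 = 6.37 V.
Saturation requires V_DS ≥ V_GS − V_t = 0.825 V; 6.37 ≥ 0.825 ✓.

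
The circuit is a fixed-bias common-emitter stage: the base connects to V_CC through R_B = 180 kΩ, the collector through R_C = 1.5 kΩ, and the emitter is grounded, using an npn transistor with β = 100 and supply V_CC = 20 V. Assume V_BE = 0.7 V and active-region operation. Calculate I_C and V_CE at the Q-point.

Base loop: V_CC = I_B·R_B + V_BE, so I_B = (20 − 0.7)/180 kΩ = 0.107 mA.
In the active region I_C = β·I_B = 100 × 0.107 = 10.7 mA.
Collector loop: V_CE = V_CC − I_C·R_C = 20 − 10.7×1.5 = 3.92 V.
Since V_CE = 3.92 V > V_CE(sat) ≈ 0.2 V, the transistor is in the active region as assumed.

I_C ≈ 11 mA, V_CE ≈ 3.9 V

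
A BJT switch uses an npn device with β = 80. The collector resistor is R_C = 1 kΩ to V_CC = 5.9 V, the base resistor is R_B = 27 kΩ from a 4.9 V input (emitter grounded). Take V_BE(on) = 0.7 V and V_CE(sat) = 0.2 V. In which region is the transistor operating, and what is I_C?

saturation; I_C ≈ 5.7 mA

Assume active: I_B = (4.9 − 0.7)/27 = 0.156 mA, giving I_C = β·I_B = 12.4 mA.
But then V_CE = 5.9 − 12.4×1 = -6.54 V < V_CE(sat) = 0.2 V — impossible in the active region.
So the transistor is saturated. With V_CE = 0.2 V, I_C = (V_CC − 0.2)/R_C = 5.7/1 = 5.7 mA.
Check: β·I_B = 12.4 mA > I_C = 5.7 mA, confirming saturation.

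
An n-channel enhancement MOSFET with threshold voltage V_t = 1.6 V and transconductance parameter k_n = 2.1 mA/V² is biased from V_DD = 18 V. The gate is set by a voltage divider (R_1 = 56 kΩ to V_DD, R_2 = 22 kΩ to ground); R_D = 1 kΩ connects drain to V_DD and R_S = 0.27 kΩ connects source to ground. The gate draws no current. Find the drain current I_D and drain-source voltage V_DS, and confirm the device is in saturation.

V_G = V_DD·R_2/(R_1+R_2) = 18×22/78 = 5.08 V.
Assume saturation: I_D = (k_n/2)(V_GS − V_t)² with V_GS = V_G − I_D·R_S = 5.08 − 0.27·I_D.
Substituting gives 0.0765·I_D² − 2.97·I_D + 12.7 = 0, with roots I_D = 4.89 or 33.9 mA.
The root I_D = 33.9 mA gives V_GS = -4.08 V ≤ V_t, so take I_D = 4.89 mA.
Then V_GS = 3.76 V and V_DS = V_DD − I_D(R_D+R_S) = 18 − 4.89×1.27 = 11.8 V.
Saturation requires V_DS ≥ V_GS − V_t = 2.16 V; 11.8 ≥ 2.16 ✓.

I_D ≈ 4.9 mA, V_DS ≈ 12 V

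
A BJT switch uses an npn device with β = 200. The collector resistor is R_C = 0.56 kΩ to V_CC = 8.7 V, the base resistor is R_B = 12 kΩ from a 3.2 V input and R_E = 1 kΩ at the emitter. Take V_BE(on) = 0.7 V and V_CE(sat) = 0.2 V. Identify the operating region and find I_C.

active; I_C ≈ 2.3 mA

Assume active. Base-emitter loop: I_B = (V_BB − V_BE)/(R_B + (β+1)R_E) = (3.2 − 0.7)/(12 + 201×1) = 0.0117 mA.
I_C = β·I_B = 200×0.0117 = 2.35 mA.
V_CE = V_CC − I_C·R_C − I_E·R_E = 8.7 − 2.35×0.56 − 2.36×1 = 5.03 V > V_CE(sat), so the active-region assumption holds.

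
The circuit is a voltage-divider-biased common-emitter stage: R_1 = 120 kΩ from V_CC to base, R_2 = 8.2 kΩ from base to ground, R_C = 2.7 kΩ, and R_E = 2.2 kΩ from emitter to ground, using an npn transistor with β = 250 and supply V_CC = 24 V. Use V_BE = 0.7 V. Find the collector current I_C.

Thevenize the base divider: V_Th = V_CC·R_2/(R_1+R_2) = 24×8.2/128 = 1.54 V, R_Th = R_1‖R_2 = 7.68 kΩ.
Base-emitter loop: V_Th = I_B·R_Th + V_BE + (β+1)I_B·R_E, so I_B = (1.54 − 0.7) / (7.68 + 251×2.2) = 0.00149 mA.
I_C = β·I_B = 250×0.00149 = 0.373 mA, and I_E = (β+1)I_B = 0.374 mA.
V_CE = V_CC − I_C·R_C − I_E·R_E = 24 − 0.373×2.7 − 0.374×2.2 = 22.2 V.
V_CE = 22.2 V > 0.2 V confirms active-region operation.

I_C ≈ 0.37 mA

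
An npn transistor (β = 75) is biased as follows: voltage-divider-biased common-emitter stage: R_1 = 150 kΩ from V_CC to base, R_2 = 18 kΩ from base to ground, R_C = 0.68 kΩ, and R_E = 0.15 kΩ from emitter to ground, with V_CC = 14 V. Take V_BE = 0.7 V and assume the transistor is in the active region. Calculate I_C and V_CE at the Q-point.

Thevenize the base divider: V_Th = V_CC·R_2/(R_1+R_2) = 14×18/168 = 1.5 V, R_Th = R_1‖R_2 = 16.1 kΩ.
Base-emitter loop: V_Th = I_B·R_Th + V_BE + (β+1)I_B·R_E, so I_B = (1.5 − 0.7) / (16.1 + 76×0.15) = 0.0291 mA.
I_C = β·I_B = 75×0.0291 = 2.18 mA, and I_E = (β+1)I_B = 2.21 mA.
V_CE = V_CC − I_C·R_C − I_E·R_E = 14 − 2.18×0.68 − 2.21×0.15 = 12.2 V.
V_CE = 12.2 V > 0.2 V confirms active-region operation.

I_C ≈ 2.2 mA, V_CE ≈ 12 V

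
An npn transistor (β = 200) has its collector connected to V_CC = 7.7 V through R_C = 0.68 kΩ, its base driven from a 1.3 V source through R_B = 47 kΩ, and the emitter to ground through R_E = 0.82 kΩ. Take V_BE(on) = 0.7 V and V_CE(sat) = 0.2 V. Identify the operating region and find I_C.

Assume active. Base-emitter loop: I_B = (V_BB − V_BE)/(R_B + (β+1)R_E) = (1.3 − 0.7)/(47 + 201×0.82) = 0.00283 mA.
I_C = β·I_B = 200×0.00283 = 0.567 mA.
V_CE = V_CC − I_C·R_C − I_E·R_E = 7.7 − 0.567×0.68 − 0.569×0.82 = 6.85 V > V_CE(sat), so the active-region assumption holds.

active; I_C ≈ 0.57 mA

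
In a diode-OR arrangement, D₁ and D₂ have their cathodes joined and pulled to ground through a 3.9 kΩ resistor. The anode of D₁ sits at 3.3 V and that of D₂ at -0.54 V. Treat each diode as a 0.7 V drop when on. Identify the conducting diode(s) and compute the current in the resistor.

Assume both conduct. Then node N would need to be at both 3.3−0.7 = 2.6 V and -0.54−0.7 = -1.24 V, which is impossible.
Assume only D₁ conducts: V_N = 3.3 − 0.7 = 2.6 V, so I_R = 2.6/3.9 = 0.667 mA.
Check D₂: its anode-to-cathode voltage is -0.54 − 2.6 = -3.14 V < 0.7 V, so it is off. The assumption is consistent.

Only D₁ conducts; I_R ≈ 0.67 mA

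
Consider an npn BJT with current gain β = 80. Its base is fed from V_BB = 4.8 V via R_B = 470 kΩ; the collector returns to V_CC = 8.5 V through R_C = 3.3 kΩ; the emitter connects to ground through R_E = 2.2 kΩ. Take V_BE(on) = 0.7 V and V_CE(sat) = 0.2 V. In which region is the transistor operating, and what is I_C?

active; I_C ≈ 0.51 mA

Assume active. Base-emitter loop: I_B = (V_BB − V_BE)/(R_B + (β+1)R_E) = (4.8 − 0.7)/(470 + 81×2.2) = 0.00633 mA.
I_C = β·I_B = 80×0.00633 = 0.506 mA.
V_CE = V_CC − I_C·R_C − I_E·R_E = 8.5 − 0.506×3.3 − 0.512×2.2 = 5.7 V > V_CE(sat), so the active-region assumption holds.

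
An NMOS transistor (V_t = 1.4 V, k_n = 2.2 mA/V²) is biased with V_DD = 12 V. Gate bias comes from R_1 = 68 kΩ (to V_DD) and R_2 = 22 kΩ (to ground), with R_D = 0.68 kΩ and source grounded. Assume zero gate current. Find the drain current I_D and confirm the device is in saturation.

V_G = V_DD·R_2/(R_1+R_2) = 12×22/90 = 2.93 V. With the source grounded, V_GS = V_G = 2.93 V.
Assume saturation: I_D = (k_n/2)(V_GS − V_t)² = (2.2/2)×(2.93 − 1.4)² = 1.1×1.53² = 2.59 mA.
V_DS = V_DD − I_D·R_D = 12 − 2.59×0.68 = 10.2 V.
Saturation requires V_DS ≥ V_GS − V_t = 1.53 V; 10.2 ≥ 1.53 ✓.

I_D ≈ 2.6 mA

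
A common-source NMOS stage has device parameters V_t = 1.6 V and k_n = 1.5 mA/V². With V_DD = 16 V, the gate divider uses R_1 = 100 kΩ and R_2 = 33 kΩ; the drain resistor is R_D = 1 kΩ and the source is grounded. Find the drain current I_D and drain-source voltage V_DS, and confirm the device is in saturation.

I_D ≈ 4.2 mA, V_DS ≈ 12 V

V_G = V_DD·R_2/(R_1+R_2) = 16×33/133 = 3.97 V. With the source grounded, V_GS = V_G = 3.97 V.
Assume saturation: I_D = (k_n/2)(V_GS − V_t)² = (1.5/2)×(3.97 − 1.6)² = 0.75×2.37² = 4.21 mA.
V_DS = V_DD − I_D·R_D = 16 − 4.21×1 = 11.8 V.
Saturation requires V_DS ≥ V_GS − V_t = 2.37 V; 11.8 ≥ 2.37 ✓.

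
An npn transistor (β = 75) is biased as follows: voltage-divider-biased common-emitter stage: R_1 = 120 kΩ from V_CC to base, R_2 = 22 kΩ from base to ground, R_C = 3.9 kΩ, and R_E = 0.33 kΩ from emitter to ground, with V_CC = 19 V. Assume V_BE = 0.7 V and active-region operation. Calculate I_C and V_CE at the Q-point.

I_C ≈ 3.9 mA, V_CE ≈ 2.7 V

Thevenize the base divider: V_Th = V_CC·R_2/(R_1+R_2) = 19×22/142 = 2.94 V, R_Th = R_1‖R_2 = 18.6 kΩ.
Base-emitter loop: V_Th = I_B·R_Th + V_BE + (β+1)I_B·R_E, so I_B = (2.94 − 0.7) / (18.6 + 76×0.33) = 0.0514 mA.
I_C = β·I_B = 75×0.0514 = 3.85 mA, and I_E = (β+1)I_B = 3.9 mA.
V_CE = V_CC − I_C·R_C − I_E·R_E = 19 − 3.85×3.9 − 3.9×0.33 = 2.68 V.
V_CE = 2.68 V > 0.2 V confirms active-region operation.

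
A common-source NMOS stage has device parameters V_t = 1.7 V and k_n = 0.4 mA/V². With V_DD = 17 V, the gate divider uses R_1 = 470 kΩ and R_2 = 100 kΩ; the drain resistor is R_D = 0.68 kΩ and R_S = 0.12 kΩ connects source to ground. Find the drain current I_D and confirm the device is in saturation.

I_D ≈ 0.31 mA

V_G = V_DD·R_2/(R_1+R_2) = 17×100/570 = 2.98 V.
Assume saturation: I_D = (k_n/2)(V_GS − V_t)² with V_GS = V_G − I_D·R_S = 2.98 − 0.12·I_D.
Substituting gives 0.00288·I_D² − 1.06·I_D + 0.329 = 0, with roots I_D = 0.31 or 368 mA.
The root I_D = 368 mA gives V_GS = -41.2 V ≤ V_t, so take I_D = 0.31 mA.
Then V_GS = 2.95 V and V_DS = V_DD − I_D(R_D+R_S) = 17 − 0.31×0.8 = 16.8 V.
Saturation requires V_DS ≥ V_GS − V_t = 1.25 V; 16.8 ≥ 1.25 ✓.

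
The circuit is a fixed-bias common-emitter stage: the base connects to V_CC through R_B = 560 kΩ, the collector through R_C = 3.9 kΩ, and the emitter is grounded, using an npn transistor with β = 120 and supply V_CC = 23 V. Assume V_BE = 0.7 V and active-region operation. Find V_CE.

V_CE ≈ 4.4 V

Base loop: V_CC = I_B·R_B + V_BE, so I_B = (23 − 0.7)/560 kΩ = 0.0398 mA.
In the active region I_C = β·I_B = 120 × 0.0398 = 4.78 mA.
Collector loop: V_CE = V_CC − I_C·R_C = 23 − 4.78×3.9 = 4.36 V.
Since V_CE = 4.36 V > V_CE(sat) ≈ 0.2 V, the transistor is in the active region as assumed.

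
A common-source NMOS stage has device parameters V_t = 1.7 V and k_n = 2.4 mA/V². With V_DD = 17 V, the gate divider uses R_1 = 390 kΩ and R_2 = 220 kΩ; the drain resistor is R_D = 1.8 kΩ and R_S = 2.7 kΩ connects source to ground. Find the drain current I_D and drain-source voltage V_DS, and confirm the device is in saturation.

V_G = V_DD·R_2/(R_1+R_2) = 17×220/610 = 6.13 V.
Assume saturation: I_D = (k_n/2)(V_GS − V_t)² with V_GS = V_G − I_D·R_S = 6.13 − 2.7·I_D.
Substituting gives 8.75·I_D² − 29.7·I_D + 23.6 = 0, with roots I_D = 1.26 or 2.14 mA.
The root I_D = 2.14 mA gives V_GS = 0.366 V ≤ V_t, so take I_D = 1.26 mA.
Then V_GS = 2.73 V and V_DS = V_DD − I_D(R_D+R_S) = 17 − 1.26×4.5 = 11.3 V.
Saturation requires V_DS ≥ V_GS − V_t = 1.03 V; 11.3 ≥ 1.03 ✓.

I_D ≈ 1.3 mA, V_DS ≈ 11 V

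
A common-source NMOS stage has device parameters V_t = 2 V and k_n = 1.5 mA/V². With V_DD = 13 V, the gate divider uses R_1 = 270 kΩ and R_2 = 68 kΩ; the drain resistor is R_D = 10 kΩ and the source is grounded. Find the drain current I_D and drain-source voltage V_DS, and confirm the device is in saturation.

V_G = V_DD·R_2/(R_1+R_2) = 13×68/338 = 2.62 V. With the source grounded, V_GS = V_G = 2.62 V.
Assume saturation: I_D = (k_n/2)(V_GS − V_t)² = (1.5/2)×(2.62 − 2)² = 0.75×0.615² = 0.284 mA.
V_DS = V_DD − I_D·R_D = 13 − 0.284×10 = 10.2 V.
Saturation requires V_DS ≥ V_GS − V_t = 0.615 V; 10.2 ≥ 0.615 ✓.

I_D ≈ 0.28 mA, V_DS ≈ 10 V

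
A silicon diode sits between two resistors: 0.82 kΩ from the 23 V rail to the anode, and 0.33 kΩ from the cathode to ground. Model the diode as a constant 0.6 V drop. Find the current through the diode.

I ≈ 19 mA

The two resistors are in series with the diode, so KVL gives 23 = I·0.82 + 0.6 + I·0.33.
I = (23 − 0.6) / (0.82 + 0.33) kΩ = 22.4 / 1.15 = 19.5 mA.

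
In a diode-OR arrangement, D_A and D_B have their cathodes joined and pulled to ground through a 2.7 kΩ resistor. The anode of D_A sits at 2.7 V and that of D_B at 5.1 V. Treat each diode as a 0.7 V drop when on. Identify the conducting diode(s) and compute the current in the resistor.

Only D_B conducts; I_R ≈ 1.6 mA

Assume both conduct. Then node N would need to be at both 2.7−0.7 = 2 V and 5.1−0.7 = 4.4 V, which is impossible.
Assume only D_B conducts: V_N = 5.1 − 0.7 = 4.4 V, so I_R = 4.4/2.7 = 1.63 mA.
Check D_A: its anode-to-cathode voltage is 2.7 − 4.4 = -1.7 V < 0.7 V, so it is off. The assumption is consistent.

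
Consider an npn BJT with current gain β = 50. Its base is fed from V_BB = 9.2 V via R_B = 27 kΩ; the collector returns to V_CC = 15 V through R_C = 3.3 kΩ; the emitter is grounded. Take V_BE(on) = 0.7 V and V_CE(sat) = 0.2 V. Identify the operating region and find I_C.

saturation; I_C ≈ 4.5 mA

Assume active: I_B = (9.2 − 0.7)/27 = 0.315 mA, giving I_C = β·I_B = 15.7 mA.
But then V_CE = 15 − 15.7×3.3 = -36.9 V < V_CE(sat) = 0.2 V — impossible in the active region.
So the transistor is saturated. With V_CE = 0.2 V, I_C = (V_CC − 0.2)/R_C = 14.8/3.3 = 4.48 mA.
Check: β·I_B = 15.7 mA > I_C = 4.48 mA, confirming saturation.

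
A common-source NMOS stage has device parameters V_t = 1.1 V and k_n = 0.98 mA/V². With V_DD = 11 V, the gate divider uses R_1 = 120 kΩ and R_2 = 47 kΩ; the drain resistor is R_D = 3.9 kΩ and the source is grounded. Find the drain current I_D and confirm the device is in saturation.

V_G = V_DD·R_2/(R_1+R_2) = 11×47/167 = 3.1 V. With the source grounded, V_GS = V_G = 3.1 V.
Assume saturation: I_D = (k_n/2)(V_GS − V_t)² = (0.98/2)×(3.1 − 1.1)² = 0.49×2² = 1.95 mA.
V_DS = V_DD − I_D·R_D = 11 − 1.95×3.9 = 3.39 V.
Saturation requires V_DS ≥ V_GS − V_t = 2 V; 3.39 ≥ 2 ✓.

I_D ≈ 2 mA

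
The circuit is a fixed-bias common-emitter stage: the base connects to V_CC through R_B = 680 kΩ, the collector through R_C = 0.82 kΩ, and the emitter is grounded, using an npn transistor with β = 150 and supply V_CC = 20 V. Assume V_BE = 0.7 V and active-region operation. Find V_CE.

Base loop: V_CC = I_B·R_B + V_BE, so I_B = (20 − 0.7)/680 kΩ = 0.0284 mA.
In the active region I_C = β·I_B = 150 × 0.0284 = 4.26 mA.
Collector loop: V_CE = V_CC − I_C·R_C = 20 − 4.26×0.82 = 16.5 V.
Since V_CE = 16.5 V > V_CE(sat) ≈ 0.2 V, the transistor is in the active region as assumed.

V_CE ≈ 17 V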